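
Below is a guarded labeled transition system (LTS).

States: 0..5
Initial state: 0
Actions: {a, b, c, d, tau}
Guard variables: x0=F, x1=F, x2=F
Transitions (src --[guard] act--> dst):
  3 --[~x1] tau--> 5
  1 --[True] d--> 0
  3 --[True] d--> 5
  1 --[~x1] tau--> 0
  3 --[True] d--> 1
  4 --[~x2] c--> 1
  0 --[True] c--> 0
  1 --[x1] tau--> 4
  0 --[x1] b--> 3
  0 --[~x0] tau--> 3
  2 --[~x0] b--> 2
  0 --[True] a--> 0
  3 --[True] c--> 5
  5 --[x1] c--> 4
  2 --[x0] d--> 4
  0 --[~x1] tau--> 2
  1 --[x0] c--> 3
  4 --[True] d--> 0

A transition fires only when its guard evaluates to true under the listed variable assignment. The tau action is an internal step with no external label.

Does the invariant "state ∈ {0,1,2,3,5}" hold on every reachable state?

Answer: INVARIANT HOLDS

Trace:
Safe = {0,1,2,3,5}
Reachable = {0,1,2,3,5}
  0: ok
  1: ok
  2: ok
  3: ok
  5: ok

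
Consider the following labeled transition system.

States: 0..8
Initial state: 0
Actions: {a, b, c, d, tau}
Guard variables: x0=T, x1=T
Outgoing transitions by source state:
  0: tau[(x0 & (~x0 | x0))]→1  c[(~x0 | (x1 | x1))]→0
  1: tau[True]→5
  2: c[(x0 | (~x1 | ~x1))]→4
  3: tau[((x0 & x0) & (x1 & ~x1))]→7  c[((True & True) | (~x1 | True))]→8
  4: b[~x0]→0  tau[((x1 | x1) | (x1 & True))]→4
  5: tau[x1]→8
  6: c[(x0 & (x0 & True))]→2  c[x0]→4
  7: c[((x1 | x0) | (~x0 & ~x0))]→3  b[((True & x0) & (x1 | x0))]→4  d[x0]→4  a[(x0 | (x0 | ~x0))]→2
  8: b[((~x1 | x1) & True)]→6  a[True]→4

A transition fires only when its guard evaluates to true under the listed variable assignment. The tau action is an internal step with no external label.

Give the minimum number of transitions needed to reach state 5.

Answer: 2

Working:
Layered search for 5:
  depth 0: {0}
  depth 1: {1}
  depth 2: {5}
5 enters at depth 2; path tau·tau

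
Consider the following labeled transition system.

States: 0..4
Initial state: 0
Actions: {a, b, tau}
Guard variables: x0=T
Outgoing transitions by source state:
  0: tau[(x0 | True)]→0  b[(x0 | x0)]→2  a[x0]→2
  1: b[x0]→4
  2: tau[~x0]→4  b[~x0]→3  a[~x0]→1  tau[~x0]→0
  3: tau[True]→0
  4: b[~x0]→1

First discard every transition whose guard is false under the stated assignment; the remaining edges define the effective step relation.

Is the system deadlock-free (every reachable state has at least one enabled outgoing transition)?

Reachable = {0,2}
  0: a→2  b→2  tau→0  [deg 3]
  2: ∅  [STUCK]
trace reaching 2: b

Answer: DEADLOCK at state 2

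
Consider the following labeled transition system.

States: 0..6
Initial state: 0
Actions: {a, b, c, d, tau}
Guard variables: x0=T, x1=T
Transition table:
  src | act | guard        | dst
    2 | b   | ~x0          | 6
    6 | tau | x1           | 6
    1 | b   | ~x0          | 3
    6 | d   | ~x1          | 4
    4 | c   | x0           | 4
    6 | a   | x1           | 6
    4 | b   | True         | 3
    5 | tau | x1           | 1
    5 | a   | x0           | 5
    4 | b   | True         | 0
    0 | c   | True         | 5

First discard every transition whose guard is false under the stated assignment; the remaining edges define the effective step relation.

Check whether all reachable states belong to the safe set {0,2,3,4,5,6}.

Inv-set: {0,2,3,4,5,6}
Reachable = {0,1,5}
  0: ✓
  1: outside
  5: ✓
witness against invariant: c·tau → 1

Answer: INVARIANT VIOLATED at state 1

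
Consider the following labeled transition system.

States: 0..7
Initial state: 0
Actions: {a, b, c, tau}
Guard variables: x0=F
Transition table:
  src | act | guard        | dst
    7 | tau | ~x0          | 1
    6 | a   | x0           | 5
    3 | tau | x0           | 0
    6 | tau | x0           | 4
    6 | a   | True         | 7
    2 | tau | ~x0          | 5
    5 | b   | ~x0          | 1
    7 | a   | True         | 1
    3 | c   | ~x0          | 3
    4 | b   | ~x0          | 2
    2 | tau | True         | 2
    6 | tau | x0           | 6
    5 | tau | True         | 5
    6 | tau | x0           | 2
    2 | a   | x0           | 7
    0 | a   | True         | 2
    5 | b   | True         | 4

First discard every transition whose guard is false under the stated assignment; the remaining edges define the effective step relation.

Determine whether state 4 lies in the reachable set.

Guard filter leaves 11 enabled edge(s).
Layer 0: {0}
Layer 1: {2}  total {0,2}
Layer 2: {5}  total {0,2,5}
Layer 3: {1,4}  total {0,1,2,4,5}
R = {0,1,2,4,5}
witness 4: a·tau·b

Answer: REACHABLE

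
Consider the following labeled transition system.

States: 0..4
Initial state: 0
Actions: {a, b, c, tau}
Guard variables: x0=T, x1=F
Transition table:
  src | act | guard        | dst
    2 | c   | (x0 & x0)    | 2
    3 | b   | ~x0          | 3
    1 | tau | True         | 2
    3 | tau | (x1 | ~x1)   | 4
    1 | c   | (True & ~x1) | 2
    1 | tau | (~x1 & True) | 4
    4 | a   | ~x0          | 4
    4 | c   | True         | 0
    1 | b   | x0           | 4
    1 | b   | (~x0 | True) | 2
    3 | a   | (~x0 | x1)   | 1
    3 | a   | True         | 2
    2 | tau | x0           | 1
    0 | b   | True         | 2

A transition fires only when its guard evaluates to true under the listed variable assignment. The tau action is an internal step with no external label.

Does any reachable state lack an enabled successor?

Answer: DEADLOCK-FREE

Analysis:
R = {0,1,2,4}
  0: b→2  [1 out]
  1: b→2  b→4  c→2  tau→2  tau→4  [5 out]
  2: c→2  tau→1  [2 out]
  4: c→0  [1 out]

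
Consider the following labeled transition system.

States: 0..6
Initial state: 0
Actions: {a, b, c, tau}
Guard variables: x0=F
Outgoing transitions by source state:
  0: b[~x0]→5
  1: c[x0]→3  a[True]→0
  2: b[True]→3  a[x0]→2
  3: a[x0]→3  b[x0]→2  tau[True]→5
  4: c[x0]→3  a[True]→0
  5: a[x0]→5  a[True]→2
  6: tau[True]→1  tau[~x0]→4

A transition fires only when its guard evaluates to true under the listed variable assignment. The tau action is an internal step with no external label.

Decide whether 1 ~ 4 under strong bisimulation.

Answer: BISIMILAR

Working:
Bisimulation quotient by refinement:
  P[0] = {{0,1,2,3,4,5,6}}
  P[1] = {{0,2},{1,4,5},{3,6}}
  P[2] = {{0},{1,4,5},{2},{3,6}}
  P[3] = {{0},{1,4},{2},{3,6},{5}}
  P[4] = {{0},{1,4},{2},{3},{5},{6}}
6 equivalence class(es) (converged in 5)
[1]={1,4}  [4]={1,4}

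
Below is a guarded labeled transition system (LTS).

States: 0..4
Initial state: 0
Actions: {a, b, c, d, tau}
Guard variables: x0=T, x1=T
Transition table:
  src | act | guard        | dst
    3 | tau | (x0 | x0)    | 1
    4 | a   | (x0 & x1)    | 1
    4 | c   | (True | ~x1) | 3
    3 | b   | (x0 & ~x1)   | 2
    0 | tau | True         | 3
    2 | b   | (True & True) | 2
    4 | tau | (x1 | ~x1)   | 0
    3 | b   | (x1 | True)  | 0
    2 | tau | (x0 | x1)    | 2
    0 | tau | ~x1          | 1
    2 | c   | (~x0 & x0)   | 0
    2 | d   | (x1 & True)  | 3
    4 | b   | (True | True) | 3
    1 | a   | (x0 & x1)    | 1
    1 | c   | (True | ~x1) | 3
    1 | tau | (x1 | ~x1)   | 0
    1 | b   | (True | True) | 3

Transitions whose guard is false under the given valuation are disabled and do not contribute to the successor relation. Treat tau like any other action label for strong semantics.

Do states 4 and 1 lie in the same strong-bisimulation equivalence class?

Answer: BISIMILAR

Trace:
Compute ~ classes (split until stable):
  π0 = {{0,1,2,3,4}}
  π1 = {{0},{1,4},{2},{3}}
stable after 2 split(s): 4 block(s)
[4]={1,4}  [1]={1,4}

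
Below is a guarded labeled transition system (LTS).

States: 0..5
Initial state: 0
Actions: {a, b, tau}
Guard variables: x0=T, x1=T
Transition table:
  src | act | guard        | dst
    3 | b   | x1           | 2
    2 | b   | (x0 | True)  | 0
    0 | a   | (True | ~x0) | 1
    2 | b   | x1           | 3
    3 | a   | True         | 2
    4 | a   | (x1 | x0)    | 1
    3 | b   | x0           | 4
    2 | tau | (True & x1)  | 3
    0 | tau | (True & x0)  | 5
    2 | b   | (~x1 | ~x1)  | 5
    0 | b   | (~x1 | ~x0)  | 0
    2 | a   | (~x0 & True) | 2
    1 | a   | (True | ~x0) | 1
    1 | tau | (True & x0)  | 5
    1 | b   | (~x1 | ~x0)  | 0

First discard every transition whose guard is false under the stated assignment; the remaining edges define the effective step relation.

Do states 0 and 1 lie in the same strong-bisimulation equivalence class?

Answer: BISIMILAR

Trace:
Bisimulation quotient by refinement:
  π0 = {{0,1,2,3,4,5}}
  π1 = {{0,1},{2},{3},{4},{5}}
stable after 2 split(s): 5 block(s)
0∈{0,1}, 1∈{0,1}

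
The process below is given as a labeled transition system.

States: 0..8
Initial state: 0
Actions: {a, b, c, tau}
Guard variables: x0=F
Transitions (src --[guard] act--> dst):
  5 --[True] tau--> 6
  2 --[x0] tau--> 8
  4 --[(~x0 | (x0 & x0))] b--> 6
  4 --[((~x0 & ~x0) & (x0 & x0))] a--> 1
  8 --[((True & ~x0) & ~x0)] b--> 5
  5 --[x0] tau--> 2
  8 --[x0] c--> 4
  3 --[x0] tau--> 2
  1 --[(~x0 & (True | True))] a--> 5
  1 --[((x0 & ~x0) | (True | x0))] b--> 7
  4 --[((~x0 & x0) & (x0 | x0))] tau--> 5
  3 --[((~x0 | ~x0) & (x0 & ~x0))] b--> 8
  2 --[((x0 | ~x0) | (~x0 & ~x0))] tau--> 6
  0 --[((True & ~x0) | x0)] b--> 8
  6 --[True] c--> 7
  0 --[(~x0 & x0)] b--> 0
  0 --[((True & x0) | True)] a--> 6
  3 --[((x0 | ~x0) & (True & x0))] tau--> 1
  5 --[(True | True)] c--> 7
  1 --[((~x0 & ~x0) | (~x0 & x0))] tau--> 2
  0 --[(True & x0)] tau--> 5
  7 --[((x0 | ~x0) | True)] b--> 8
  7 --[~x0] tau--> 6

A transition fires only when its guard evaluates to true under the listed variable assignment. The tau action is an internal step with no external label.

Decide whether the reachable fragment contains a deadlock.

R = {0,5,6,7,8}
  0: a→6  b→8  [2 out]
  5: c→7  tau→6  [2 out]
  6: c→7  [1 out]
  7: b→8  tau→6  [2 out]
  8: b→5  [1 out]

Answer: DEADLOCK-FREE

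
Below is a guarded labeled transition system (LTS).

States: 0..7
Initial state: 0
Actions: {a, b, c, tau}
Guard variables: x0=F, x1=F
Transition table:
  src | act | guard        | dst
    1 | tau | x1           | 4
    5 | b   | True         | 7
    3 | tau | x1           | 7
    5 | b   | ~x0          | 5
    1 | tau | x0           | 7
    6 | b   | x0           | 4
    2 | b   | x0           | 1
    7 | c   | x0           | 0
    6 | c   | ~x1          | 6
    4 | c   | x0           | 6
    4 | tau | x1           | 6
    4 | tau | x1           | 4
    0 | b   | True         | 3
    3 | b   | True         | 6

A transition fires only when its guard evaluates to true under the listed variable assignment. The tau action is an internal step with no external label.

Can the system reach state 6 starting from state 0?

5 transition(s) survive guard evaluation.
L0 = {0}
L1 = {3}  cumulative {0,3}
L2 = {6}  cumulative {0,3,6}
Reachable = {0,3,6}
Path to 6: b·b

Answer: REACHABLE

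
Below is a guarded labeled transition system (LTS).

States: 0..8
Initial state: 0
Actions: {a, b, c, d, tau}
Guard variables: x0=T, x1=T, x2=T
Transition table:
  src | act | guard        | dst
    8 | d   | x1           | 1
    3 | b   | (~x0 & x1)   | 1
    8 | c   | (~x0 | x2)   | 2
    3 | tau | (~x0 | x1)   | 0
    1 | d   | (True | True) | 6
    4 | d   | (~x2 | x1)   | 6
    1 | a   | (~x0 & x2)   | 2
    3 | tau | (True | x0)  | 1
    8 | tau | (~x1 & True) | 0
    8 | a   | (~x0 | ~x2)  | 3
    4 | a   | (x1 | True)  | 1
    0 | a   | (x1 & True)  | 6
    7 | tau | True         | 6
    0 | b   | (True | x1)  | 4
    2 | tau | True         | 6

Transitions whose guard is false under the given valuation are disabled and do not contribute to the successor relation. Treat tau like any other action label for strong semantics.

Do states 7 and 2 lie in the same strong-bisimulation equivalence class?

Refine partition for ~:
  round 0: {{0,1,2,3,4,5,6,7,8}}
  round 1: {{0},{1},{2,3,7},{4},{5,6},{8}}
  round 2: {{0},{1},{2,7},{3},{4},{5,6},{8}}
7 equivalence class(es) (converged in 3)
[7]={2,7}  [2]={2,7}

Answer: BISIMILAR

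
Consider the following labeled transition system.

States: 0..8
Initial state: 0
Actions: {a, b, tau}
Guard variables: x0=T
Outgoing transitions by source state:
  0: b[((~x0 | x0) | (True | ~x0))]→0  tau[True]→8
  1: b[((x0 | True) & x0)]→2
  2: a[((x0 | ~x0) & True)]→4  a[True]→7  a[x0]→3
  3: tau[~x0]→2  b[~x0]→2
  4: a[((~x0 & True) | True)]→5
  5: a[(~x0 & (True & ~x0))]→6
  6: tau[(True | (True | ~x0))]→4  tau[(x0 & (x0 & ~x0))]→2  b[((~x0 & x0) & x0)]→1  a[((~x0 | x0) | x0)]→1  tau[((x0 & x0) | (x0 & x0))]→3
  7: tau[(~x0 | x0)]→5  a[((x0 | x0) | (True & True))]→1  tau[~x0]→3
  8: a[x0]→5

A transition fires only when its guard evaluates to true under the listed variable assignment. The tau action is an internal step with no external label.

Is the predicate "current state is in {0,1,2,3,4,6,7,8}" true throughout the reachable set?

Answer: INVARIANT VIOLATED at state 5

Working:
Safe = {0,1,2,3,4,6,7,8}
R = {0,5,8}
  0: safe
  5: ✗ unsafe
  8: safe
counterexample path to 5: tau·a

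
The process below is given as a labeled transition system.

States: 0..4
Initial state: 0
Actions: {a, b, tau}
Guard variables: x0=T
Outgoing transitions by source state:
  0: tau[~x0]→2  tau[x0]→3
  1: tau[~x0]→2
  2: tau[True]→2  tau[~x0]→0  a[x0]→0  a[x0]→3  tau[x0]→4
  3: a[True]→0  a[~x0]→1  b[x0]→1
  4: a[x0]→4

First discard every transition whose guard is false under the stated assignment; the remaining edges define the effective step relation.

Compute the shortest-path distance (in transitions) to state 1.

Answer: 2

Working:
Layered search for 1:
  Layer 0: {0}
  Layer 1: {3}
  Layer 2: {1}
first hit 1 at d=2 via tau·b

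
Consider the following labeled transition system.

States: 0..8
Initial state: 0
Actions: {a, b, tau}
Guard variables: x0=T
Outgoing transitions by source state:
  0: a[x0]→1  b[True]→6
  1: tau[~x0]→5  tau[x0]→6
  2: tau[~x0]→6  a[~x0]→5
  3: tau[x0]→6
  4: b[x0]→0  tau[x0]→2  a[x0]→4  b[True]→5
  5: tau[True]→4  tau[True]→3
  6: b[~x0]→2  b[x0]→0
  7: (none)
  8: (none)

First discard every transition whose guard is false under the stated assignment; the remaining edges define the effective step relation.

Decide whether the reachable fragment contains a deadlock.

Reach set: {0,1,6}
  0: a→1  b→6  [2 out]
  1: tau→6  [1 out]
  6: b→0  [1 out]

Answer: DEADLOCK-FREE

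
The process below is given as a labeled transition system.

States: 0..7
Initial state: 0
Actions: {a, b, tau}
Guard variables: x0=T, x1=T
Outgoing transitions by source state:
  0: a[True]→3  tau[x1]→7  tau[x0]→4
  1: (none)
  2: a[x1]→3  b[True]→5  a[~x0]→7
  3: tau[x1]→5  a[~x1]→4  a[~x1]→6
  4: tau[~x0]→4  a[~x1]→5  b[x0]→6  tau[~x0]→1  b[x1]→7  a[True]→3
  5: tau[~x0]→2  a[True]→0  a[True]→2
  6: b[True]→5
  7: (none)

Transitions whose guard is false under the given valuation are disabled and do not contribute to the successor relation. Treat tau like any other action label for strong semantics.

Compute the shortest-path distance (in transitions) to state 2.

Answer: 3

Working:
Breadth-first toward 2:
  L0 = {0}
  L1 = {3,4,7}
  L2 = {5,6}
  L3 = {2}
depth(2)=3, e.g. a·tau·a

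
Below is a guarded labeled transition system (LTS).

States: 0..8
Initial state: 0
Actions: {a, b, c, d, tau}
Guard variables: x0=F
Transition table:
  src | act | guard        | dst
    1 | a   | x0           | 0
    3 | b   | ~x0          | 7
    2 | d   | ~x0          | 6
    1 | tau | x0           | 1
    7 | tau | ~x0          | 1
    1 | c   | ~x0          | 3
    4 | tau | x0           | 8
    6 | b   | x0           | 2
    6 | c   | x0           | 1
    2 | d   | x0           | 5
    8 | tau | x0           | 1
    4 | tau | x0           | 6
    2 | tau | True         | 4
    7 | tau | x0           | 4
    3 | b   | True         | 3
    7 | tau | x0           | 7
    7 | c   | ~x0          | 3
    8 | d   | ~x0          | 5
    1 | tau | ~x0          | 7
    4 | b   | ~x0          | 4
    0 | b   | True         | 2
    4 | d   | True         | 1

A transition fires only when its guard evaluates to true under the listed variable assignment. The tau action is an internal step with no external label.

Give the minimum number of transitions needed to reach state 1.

Breadth-first toward 1:
  L0 = {0}
  L1 = {2}
  L2 = {4,6}
  L3 = {1}
depth(1)=3, e.g. b·tau·d

Answer: 3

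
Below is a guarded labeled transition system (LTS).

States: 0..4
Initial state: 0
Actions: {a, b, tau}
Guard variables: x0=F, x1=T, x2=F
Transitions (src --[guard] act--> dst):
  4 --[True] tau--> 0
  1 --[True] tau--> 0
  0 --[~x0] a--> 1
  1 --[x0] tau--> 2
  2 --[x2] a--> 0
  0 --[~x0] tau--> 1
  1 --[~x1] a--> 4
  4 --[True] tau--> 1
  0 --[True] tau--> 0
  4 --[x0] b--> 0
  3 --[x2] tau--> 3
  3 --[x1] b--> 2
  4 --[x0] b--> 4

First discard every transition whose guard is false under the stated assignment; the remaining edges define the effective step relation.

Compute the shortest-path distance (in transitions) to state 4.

Layered search for 4:
  depth 0: {0}
  depth 1: {1}
4 never appears.

Answer: UNREACHABLE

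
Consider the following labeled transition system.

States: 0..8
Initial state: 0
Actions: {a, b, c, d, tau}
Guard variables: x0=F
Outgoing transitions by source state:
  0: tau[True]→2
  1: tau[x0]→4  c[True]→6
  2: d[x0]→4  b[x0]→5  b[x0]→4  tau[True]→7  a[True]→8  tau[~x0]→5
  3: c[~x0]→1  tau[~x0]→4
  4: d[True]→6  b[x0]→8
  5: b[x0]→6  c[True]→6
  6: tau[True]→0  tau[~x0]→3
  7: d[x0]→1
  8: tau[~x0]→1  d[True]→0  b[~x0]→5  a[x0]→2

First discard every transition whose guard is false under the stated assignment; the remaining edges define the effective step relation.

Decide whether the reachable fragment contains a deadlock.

Answer: DEADLOCK at state 7

Trace:
R = {0,1,2,3,4,5,6,7,8}
  0: tau→2  [deg 1]
  1: c→6  [deg 1]
  2: a→8  tau→5  tau→7  [deg 3]
  3: c→1  tau→4  [deg 2]
  4: d→6  [deg 1]
  5: c→6  [deg 1]
  6: tau→0  tau→3  [deg 2]
  7: ∅  [STUCK]
  8: b→5  d→0  tau→1  [deg 3]
trace reaching 7: tau·tau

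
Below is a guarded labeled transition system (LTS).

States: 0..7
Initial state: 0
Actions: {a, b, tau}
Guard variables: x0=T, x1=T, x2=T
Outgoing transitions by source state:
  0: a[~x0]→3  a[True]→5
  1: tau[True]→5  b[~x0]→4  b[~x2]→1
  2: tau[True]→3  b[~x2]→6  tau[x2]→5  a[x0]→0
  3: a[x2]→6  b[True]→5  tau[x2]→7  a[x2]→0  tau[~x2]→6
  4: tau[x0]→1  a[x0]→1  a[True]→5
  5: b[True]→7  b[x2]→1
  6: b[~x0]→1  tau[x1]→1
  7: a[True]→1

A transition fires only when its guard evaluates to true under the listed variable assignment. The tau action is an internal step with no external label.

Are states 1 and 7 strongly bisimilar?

Answer: NOT BISIMILAR

Trace:
Compute ~ classes (split until stable):
  P[0] = {{0,1,2,3,4,5,6,7}}
  P[1] = {{0,7},{1,6},{2,4},{3},{5}}
  P[2] = {{0},{1},{2},{3},{4},{5},{6},{7}}
stable after 3 split(s): 8 block(s)
1∈{1}, 7∈{7}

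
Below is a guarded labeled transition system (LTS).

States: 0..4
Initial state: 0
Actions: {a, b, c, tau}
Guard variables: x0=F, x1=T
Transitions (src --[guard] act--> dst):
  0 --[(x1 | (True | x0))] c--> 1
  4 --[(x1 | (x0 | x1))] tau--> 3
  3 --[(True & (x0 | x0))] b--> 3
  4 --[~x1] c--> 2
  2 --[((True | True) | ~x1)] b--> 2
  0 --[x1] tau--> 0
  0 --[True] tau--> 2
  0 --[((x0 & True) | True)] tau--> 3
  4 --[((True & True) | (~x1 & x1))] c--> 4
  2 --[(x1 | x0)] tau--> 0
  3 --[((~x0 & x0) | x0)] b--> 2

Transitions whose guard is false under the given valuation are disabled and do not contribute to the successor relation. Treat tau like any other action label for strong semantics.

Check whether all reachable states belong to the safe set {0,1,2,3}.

Allowed set {0,1,2,3}
Reach set: {0,1,2,3}
  0: safe
  1: safe
  2: safe
  3: safe

Answer: INVARIANT HOLDS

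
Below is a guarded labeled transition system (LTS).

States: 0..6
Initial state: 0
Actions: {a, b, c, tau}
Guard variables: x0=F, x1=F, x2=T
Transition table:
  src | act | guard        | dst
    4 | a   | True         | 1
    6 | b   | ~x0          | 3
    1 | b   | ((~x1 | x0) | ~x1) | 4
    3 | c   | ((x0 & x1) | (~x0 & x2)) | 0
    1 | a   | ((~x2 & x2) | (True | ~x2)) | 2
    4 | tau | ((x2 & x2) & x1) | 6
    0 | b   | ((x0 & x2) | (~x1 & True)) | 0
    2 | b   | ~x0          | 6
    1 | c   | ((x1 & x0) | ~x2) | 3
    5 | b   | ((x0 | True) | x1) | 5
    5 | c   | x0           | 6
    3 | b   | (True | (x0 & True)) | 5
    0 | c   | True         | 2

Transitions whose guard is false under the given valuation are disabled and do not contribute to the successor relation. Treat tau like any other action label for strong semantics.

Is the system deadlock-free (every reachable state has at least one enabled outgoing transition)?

Reach set: {0,2,3,5,6}
  0: b→0  c→2  [deg 2]
  2: b→6  [deg 1]
  3: b→5  c→0  [deg 2]
  5: b→5  [deg 1]
  6: b→3  [deg 1]

Answer: DEADLOCK-FREE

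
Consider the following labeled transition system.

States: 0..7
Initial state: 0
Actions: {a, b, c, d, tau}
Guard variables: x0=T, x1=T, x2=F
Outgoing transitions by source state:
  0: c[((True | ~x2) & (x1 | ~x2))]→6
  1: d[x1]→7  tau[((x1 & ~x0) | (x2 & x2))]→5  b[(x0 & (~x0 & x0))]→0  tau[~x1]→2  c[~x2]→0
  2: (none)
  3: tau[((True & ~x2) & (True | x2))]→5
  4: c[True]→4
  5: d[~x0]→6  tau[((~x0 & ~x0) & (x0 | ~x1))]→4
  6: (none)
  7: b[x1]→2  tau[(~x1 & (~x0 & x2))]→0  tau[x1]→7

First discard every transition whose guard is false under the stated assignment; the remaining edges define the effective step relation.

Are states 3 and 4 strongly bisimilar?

Answer: NOT BISIMILAR

Working:
Compute ~ classes (split until stable):
  π0 = {{0,1,2,3,4,5,6,7}}
  π1 = {{0,4},{1},{2,5,6},{3},{7}}
  π2 = {{0},{1},{2,5,6},{3},{4},{7}}
stable after 3 split(s): 6 block(s)
3∈{3}, 4∈{4}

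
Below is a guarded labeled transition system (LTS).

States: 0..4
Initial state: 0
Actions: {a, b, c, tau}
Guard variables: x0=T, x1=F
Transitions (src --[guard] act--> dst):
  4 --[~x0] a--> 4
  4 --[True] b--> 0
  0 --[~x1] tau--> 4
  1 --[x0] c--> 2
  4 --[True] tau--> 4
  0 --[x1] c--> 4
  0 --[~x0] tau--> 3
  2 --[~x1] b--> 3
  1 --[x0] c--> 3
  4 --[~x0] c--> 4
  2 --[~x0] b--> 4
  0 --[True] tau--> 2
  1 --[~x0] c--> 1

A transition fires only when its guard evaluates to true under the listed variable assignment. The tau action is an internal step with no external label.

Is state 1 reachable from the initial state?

Guard filter leaves 7 enabled edge(s).
depth 0: {0}
depth 1: {2,4}  now seen {0,2,4}
depth 2: {3}  now seen {0,2,3,4}
R = {0,2,3,4}

Answer: UNREACHABLE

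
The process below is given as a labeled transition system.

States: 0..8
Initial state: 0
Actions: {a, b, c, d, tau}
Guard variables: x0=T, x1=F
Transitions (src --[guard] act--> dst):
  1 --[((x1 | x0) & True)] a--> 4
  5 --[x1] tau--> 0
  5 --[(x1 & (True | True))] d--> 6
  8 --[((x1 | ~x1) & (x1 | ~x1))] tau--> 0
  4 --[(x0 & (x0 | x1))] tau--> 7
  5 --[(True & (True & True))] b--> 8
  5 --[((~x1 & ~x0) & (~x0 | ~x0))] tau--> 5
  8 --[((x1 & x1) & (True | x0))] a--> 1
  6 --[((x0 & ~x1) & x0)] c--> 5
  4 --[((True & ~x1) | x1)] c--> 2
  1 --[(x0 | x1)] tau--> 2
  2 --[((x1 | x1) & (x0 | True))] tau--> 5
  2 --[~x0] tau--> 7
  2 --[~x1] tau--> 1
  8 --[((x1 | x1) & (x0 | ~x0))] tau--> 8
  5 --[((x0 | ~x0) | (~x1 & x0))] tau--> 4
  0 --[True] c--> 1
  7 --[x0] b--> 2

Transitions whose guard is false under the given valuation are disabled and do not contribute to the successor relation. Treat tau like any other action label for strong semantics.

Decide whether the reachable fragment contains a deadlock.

Answer: DEADLOCK-FREE

Working:
R = {0,1,2,4,7}
  0: c→1  [1 out]
  1: a→4  tau→2  [2 out]
  2: tau→1  [1 out]
  4: c→2  tau→7  [2 out]
  7: b→2  [1 out]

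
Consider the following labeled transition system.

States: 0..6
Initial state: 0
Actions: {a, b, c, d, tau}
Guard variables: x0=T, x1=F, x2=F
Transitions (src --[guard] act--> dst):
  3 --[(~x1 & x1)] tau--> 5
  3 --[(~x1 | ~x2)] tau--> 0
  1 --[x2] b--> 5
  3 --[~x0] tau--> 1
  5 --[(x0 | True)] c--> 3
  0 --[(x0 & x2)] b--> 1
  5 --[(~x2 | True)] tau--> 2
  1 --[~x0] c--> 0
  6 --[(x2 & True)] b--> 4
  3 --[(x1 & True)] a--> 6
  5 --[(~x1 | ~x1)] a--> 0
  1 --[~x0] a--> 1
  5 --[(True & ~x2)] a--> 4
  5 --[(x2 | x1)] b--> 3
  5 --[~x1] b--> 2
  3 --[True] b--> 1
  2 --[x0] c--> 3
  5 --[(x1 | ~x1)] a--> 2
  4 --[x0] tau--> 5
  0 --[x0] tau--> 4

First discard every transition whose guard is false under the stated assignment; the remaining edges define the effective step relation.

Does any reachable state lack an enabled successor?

Reach set: {0,1,2,3,4,5}
  0: tau→4  [deg 1]
  1: ∅  [STUCK]
  2: c→3  [deg 1]
  3: b→1  tau→0  [deg 2]
  4: tau→5  [deg 1]
  5: a→0  a→2  a→4  b→2  c→3  tau→2  [deg 6]
trace reaching 1: tau·tau·c·b

Answer: DEADLOCK at state 1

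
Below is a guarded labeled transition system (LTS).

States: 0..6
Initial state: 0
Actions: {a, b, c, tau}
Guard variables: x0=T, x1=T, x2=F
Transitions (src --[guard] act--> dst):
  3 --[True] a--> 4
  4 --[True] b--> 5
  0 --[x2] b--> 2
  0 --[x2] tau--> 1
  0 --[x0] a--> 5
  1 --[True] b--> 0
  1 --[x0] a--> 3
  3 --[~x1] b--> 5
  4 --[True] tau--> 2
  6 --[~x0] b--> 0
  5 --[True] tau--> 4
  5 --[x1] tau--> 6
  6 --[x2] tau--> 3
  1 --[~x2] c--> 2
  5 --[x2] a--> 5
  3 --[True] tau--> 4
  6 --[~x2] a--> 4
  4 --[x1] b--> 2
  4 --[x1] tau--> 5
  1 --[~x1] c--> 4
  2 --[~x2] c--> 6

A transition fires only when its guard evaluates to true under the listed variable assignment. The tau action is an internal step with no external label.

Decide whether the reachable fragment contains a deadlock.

Answer: DEADLOCK-FREE

Analysis:
Reachable = {0,2,4,5,6}
  0: a→5  [1 out]
  2: c→6  [1 out]
  4: b→2  b→5  tau→2  tau→5  [4 out]
  5: tau→4  tau→6  [2 out]
  6: a→4  [1 out]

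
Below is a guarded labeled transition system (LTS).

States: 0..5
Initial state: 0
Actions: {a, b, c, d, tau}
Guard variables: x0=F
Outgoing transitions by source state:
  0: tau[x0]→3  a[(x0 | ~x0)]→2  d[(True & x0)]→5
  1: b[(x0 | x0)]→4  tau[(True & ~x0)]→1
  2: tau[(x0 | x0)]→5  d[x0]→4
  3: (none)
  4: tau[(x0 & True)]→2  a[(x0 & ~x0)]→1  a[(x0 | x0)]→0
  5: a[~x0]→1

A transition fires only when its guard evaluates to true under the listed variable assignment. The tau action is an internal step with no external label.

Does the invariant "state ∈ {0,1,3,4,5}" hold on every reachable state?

Answer: INVARIANT VIOLATED at state 2

Analysis:
Inv-set: {0,1,3,4,5}
Reach set: {0,2}
  0: ✓
  2: outside
witness against invariant: a → 2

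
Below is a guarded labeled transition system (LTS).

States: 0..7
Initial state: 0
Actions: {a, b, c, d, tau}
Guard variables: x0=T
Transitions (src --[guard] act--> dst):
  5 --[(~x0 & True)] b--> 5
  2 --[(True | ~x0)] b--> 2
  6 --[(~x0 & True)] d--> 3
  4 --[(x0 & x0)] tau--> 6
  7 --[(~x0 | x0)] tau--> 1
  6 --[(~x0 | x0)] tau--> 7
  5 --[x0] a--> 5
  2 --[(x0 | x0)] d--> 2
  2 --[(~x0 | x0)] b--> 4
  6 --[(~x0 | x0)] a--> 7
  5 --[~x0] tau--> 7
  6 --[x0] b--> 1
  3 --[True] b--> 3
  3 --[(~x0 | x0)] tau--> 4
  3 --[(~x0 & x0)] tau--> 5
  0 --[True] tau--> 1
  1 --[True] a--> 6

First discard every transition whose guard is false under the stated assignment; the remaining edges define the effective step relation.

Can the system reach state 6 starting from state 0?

After dropping false guards: 13 live edges.
L0 = {0}
L1 = {1}  cumulative {0,1}
L2 = {6}  cumulative {0,1,6}
L3 = {7}  cumulative {0,1,6,7}
R = {0,1,6,7}
witness 6: tau·a

Answer: REACHABLE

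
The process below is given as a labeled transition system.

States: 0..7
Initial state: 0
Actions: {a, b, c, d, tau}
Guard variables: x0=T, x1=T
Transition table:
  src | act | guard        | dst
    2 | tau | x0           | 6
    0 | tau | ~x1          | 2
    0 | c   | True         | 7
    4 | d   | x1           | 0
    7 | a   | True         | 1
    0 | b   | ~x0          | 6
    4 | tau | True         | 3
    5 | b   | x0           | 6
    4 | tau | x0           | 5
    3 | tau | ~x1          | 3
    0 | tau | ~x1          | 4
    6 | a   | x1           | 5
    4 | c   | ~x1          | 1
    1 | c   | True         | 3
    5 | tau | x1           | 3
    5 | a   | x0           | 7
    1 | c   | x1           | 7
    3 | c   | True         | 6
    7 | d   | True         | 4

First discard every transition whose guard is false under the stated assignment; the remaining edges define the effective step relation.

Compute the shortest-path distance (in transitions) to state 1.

Answer: 2

Working:
Layered search for 1:
  depth 0: {0}
  depth 1: {7}
  depth 2: {1,4}
1 enters at depth 2; path c·a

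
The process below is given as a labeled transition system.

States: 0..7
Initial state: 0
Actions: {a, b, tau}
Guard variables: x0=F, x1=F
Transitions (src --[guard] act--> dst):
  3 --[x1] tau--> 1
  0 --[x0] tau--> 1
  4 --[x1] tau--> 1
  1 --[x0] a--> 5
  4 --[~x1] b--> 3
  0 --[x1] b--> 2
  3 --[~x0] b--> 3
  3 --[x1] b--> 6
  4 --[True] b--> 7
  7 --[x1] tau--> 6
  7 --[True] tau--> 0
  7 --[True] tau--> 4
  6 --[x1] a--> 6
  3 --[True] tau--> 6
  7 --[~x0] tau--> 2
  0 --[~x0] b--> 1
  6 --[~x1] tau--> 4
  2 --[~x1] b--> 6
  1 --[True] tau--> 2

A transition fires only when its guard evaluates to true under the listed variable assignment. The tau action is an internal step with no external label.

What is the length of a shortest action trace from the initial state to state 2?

Answer: 2

Analysis:
Layered search for 2:
  L0 = {0}
  L1 = {1}
  L2 = {2}
2 enters at depth 2; path b·tau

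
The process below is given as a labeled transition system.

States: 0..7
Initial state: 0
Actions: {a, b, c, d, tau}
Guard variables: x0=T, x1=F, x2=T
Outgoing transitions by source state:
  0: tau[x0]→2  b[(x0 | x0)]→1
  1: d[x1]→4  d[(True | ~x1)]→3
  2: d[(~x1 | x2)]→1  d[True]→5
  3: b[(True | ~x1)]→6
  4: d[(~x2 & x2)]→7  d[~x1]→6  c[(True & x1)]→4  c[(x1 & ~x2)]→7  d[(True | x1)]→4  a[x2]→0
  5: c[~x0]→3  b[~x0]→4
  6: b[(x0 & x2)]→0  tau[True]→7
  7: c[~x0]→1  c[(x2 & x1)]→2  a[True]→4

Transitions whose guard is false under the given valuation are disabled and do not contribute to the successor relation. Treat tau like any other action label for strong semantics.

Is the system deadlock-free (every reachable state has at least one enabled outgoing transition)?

Reachable = {0,1,2,3,4,5,6,7}
  0: b→1  tau→2  [2 out]
  1: d→3  [1 out]
  2: d→1  d→5  [2 out]
  3: b→6  [1 out]
  4: a→0  d→4  d→6  [3 out]
  5: ∅  [deadlock]
  6: b→0  tau→7  [2 out]
  7: a→4  [1 out]
witness 5: tau·d

Answer: DEADLOCK at state 5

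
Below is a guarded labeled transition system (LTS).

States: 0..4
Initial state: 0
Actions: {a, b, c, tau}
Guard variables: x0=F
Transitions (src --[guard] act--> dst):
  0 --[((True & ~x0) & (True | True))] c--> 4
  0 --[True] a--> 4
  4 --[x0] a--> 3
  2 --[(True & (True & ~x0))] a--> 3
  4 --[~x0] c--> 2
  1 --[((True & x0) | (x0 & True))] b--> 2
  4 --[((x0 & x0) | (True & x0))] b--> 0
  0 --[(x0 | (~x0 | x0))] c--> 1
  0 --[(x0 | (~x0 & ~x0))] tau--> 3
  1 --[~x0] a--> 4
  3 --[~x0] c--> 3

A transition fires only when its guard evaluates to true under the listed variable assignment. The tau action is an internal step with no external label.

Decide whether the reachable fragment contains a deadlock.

R = {0,1,2,3,4}
  0: a→4  c→1  c→4  tau→3  [4 out]
  1: a→4  [1 out]
  2: a→3  [1 out]
  3: c→3  [1 out]
  4: c→2  [1 out]

Answer: DEADLOCK-FREE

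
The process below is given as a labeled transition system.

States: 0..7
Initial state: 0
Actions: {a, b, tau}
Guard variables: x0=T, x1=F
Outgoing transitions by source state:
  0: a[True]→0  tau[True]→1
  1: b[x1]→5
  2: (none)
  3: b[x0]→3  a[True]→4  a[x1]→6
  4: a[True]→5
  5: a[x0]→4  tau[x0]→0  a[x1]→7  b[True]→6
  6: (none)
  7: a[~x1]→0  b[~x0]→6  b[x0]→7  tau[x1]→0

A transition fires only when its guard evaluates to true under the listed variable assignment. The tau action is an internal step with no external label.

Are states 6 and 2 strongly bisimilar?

Bisimulation quotient by refinement:
  π0 = {{0,1,2,3,4,5,6,7}}
  π1 = {{0},{1,2,6},{3,7},{4},{5}}
  π2 = {{0},{1,2,6},{3},{4},{5},{7}}
Fixed point at round 3; 6 class(es).
6∈{1,2,6}, 2∈{1,2,6}

Answer: BISIMILAR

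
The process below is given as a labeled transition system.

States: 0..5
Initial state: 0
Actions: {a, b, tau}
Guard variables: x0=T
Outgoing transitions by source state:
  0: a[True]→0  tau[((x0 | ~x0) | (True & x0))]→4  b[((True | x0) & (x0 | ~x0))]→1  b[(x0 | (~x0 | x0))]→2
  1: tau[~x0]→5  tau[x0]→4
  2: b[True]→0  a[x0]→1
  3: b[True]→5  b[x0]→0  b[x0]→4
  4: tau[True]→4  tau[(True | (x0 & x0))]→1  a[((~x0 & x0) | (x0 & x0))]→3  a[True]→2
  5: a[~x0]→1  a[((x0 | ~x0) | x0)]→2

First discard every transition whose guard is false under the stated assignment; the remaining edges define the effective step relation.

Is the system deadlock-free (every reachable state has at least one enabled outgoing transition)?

Reachable = {0,1,2,3,4,5}
  0: a→0  b→1  b→2  tau→4  [4 out]
  1: tau→4  [1 out]
  2: a→1  b→0  [2 out]
  3: b→0  b→4  b→5  [3 out]
  4: a→2  a→3  tau→1  tau→4  [4 out]
  5: a→2  [1 out]

Answer: DEADLOCK-FREE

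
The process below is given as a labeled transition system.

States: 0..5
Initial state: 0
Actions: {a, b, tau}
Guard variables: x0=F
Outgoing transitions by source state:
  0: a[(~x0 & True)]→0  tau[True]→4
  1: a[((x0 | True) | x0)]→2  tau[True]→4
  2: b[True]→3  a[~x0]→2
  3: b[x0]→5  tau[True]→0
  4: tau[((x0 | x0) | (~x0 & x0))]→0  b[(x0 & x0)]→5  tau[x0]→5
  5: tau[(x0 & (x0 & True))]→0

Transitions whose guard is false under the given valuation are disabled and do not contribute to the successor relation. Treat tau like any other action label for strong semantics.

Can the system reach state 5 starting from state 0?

7 transition(s) survive guard evaluation.
Layer 0: {0}
Layer 1: {4}  total {0,4}
R = {0,4}

Answer: UNREACHABLE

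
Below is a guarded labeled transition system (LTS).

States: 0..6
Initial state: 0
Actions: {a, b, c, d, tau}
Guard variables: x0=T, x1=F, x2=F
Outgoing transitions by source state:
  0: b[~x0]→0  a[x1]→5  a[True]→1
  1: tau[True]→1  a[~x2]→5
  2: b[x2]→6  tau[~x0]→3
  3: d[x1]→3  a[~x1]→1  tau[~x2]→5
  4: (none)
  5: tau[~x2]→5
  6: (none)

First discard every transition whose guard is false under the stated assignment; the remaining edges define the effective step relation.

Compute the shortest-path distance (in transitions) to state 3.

Answer: UNREACHABLE

Analysis:
Breadth-first toward 3:
  Layer 0: {0}
  Layer 1: {1}
  Layer 2: {5}
3 never appears.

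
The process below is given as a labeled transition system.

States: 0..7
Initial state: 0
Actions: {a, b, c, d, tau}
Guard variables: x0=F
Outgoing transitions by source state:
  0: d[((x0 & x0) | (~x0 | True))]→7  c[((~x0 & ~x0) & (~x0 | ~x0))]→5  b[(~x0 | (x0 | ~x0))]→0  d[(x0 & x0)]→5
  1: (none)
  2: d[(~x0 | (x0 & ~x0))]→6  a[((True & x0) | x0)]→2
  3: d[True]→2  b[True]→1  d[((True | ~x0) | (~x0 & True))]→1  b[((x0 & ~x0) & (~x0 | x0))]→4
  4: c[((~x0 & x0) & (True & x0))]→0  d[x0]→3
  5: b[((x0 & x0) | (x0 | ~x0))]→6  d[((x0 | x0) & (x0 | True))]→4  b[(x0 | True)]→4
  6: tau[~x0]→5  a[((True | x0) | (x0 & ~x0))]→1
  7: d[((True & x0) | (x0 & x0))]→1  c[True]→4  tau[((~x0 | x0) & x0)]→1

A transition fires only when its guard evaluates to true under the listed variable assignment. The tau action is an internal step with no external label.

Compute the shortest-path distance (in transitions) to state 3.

Breadth-first toward 3:
  Layer 0: {0}
  Layer 1: {5,7}
  Layer 2: {4,6}
  Layer 3: {1}
3 never appears.

Answer: UNREACHABLE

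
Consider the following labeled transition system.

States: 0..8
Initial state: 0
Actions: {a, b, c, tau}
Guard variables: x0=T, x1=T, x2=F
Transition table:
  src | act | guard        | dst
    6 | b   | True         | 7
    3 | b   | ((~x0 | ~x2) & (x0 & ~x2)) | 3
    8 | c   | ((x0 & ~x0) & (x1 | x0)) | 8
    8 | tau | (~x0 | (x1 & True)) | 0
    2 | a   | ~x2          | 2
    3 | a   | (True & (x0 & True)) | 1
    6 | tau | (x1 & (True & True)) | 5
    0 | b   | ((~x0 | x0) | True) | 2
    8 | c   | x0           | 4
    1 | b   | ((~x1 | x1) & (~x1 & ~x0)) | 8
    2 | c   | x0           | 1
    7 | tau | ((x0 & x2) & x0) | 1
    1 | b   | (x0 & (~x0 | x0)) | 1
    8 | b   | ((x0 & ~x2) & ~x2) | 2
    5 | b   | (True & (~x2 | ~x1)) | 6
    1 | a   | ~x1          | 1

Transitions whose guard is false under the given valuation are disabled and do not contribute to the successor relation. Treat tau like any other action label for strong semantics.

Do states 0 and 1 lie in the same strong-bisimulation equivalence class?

Bisimulation quotient by refinement:
  round 0: {{0,1,2,3,4,5,6,7,8}}
  round 1: {{0,1,5},{2},{3},{4,7},{6},{8}}
  round 2: {{0},{1},{2},{3},{4,7},{5},{6},{8}}
8 equivalence class(es) (converged in 3)
0∈{0}, 1∈{1}

Answer: NOT BISIMILAR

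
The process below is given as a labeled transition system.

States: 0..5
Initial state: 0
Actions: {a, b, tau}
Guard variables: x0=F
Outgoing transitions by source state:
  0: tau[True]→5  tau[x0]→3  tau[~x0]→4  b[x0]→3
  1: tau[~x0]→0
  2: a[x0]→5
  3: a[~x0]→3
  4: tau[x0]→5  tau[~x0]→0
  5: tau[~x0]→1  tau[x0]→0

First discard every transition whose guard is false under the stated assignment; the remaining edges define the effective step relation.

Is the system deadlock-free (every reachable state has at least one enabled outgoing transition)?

Answer: DEADLOCK-FREE

Trace:
R = {0,1,4,5}
  0: tau→4  tau→5  [2 exit(s)]
  1: tau→0  [1 exit(s)]
  4: tau→0  [1 exit(s)]
  5: tau→1  [1 exit(s)]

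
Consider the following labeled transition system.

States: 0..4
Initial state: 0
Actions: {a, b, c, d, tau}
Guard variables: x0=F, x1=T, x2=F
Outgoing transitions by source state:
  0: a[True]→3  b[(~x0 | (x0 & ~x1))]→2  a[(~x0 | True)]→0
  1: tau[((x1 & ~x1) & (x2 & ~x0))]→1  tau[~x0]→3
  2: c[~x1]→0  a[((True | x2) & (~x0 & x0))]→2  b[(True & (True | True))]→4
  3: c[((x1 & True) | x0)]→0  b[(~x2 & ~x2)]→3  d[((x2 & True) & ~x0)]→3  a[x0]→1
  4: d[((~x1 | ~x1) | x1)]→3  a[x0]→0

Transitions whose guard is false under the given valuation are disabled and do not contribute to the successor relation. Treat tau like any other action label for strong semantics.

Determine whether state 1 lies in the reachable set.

Answer: UNREACHABLE

Analysis:
After dropping false guards: 8 live edges.
L0 = {0}
L1 = {2,3}  total {0,2,3}
L2 = {4}  total {0,2,3,4}
Reachable = {0,2,3,4}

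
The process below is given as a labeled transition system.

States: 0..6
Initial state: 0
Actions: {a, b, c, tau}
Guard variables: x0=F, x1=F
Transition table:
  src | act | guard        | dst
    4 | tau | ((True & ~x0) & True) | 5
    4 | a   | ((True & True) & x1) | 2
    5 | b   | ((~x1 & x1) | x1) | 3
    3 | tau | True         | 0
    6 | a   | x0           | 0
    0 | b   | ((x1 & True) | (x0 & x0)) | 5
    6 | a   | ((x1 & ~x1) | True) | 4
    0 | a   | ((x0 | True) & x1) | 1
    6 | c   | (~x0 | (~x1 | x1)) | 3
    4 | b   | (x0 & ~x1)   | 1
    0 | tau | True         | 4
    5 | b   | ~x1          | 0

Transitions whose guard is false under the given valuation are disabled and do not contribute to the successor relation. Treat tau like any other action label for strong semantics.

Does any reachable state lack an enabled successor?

Answer: DEADLOCK-FREE

Trace:
R = {0,4,5}
  0: tau→4  [deg 1]
  4: tau→5  [deg 1]
  5: b→0  [deg 1]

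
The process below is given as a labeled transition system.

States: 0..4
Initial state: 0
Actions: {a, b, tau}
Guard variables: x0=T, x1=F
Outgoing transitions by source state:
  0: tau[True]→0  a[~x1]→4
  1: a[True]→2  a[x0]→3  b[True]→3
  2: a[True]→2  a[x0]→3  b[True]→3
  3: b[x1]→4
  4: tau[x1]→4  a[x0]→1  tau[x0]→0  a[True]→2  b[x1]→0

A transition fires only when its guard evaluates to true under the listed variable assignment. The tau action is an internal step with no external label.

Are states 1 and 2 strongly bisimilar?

Answer: BISIMILAR

Trace:
Bisimulation quotient by refinement:
  P[0] = {{0,1,2,3,4}}
  P[1] = {{0,4},{1,2},{3}}
  P[2] = {{0},{1,2},{3},{4}}
Fixed point at round 3; 4 class(es).
1∈{1,2}, 2∈{1,2}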